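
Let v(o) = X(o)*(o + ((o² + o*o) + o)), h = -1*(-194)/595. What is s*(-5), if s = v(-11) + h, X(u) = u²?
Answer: -15839094/119 ≈ -1.3310e+5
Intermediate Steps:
h = 194/595 (h = 194*(1/595) = 194/595 ≈ 0.32605)
v(o) = o²*(2*o + 2*o²) (v(o) = o²*(o + ((o² + o*o) + o)) = o²*(o + ((o² + o²) + o)) = o²*(o + (2*o² + o)) = o²*(o + (o + 2*o²)) = o²*(2*o + 2*o²))
s = 15839094/595 (s = 2*(-11)³*(1 - 11) + 194/595 = 2*(-1331)*(-10) + 194/595 = 26620 + 194/595 = 15839094/595 ≈ 26620.)
s*(-5) = (15839094/595)*(-5) = -15839094/119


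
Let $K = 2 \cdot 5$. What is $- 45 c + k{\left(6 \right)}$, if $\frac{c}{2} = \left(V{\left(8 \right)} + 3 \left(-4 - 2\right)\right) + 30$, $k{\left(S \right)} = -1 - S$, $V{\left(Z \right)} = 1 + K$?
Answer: $-2077$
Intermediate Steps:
$K = 10$
$V{\left(Z \right)} = 11$ ($V{\left(Z \right)} = 1 + 10 = 11$)
$c = 46$ ($c = 2 \left(\left(11 + 3 \left(-4 - 2\right)\right) + 30\right) = 2 \left(\left(11 + 3 \left(-6\right)\right) + 30\right) = 2 \left(\left(11 - 18\right) + 30\right) = 2 \left(-7 + 30\right) = 2 \cdot 23 = 46$)
$- 45 c + k{\left(6 \right)} = \left(-45\right) 46 - 7 = -2070 - 7 = -2077$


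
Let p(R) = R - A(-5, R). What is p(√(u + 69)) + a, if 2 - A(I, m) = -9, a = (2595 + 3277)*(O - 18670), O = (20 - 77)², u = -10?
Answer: -90552123 + √59 ≈ -9.0552e+7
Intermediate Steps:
O = 3249 (O = (-57)² = 3249)
a = -90552112 (a = (2595 + 3277)*(3249 - 18670) = 5872*(-15421) = -90552112)
A(I, m) = 11 (A(I, m) = 2 - 1*(-9) = 2 + 9 = 11)
p(R) = -11 + R (p(R) = R - 1*11 = R - 11 = -11 + R)
p(√(u + 69)) + a = (-11 + √(-10 + 69)) - 90552112 = (-11 + √59) - 90552112 = -90552123 + √59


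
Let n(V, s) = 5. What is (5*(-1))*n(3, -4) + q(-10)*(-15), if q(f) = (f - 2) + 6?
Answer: 65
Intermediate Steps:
q(f) = 4 + f (q(f) = (-2 + f) + 6 = 4 + f)
(5*(-1))*n(3, -4) + q(-10)*(-15) = (5*(-1))*5 + (4 - 10)*(-15) = -5*5 - 6*(-15) = -25 + 90 = 65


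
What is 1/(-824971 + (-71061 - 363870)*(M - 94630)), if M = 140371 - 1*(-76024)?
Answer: -1/52960198186 ≈ -1.8882e-11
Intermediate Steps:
M = 216395 (M = 140371 + 76024 = 216395)
1/(-824971 + (-71061 - 363870)*(M - 94630)) = 1/(-824971 + (-71061 - 363870)*(216395 - 94630)) = 1/(-824971 - 434931*121765) = 1/(-824971 - 52959373215) = 1/(-52960198186) = -1/52960198186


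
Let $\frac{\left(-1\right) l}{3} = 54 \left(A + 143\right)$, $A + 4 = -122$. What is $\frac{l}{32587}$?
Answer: $- \frac{2754}{32587} \approx -0.084512$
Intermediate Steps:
$A = -126$ ($A = -4 - 122 = -126$)
$l = -2754$ ($l = - 3 \cdot 54 \left(-126 + 143\right) = - 3 \cdot 54 \cdot 17 = \left(-3\right) 918 = -2754$)
$\frac{l}{32587} = - \frac{2754}{32587}$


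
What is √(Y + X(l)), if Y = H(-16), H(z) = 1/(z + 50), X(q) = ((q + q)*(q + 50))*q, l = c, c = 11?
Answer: √17064906/34 ≈ 121.50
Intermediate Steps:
l = 11
X(q) = 2*q²*(50 + q) (X(q) = ((2*q)*(50 + q))*q = (2*q*(50 + q))*q = 2*q²*(50 + q))
H(z) = 1/(50 + z)
Y = 1/34 (Y = 1/(50 - 16) = 1/34 ≈ 0.029412)
√(Y + X(l)) = √(1/34 + 2*11²*(50 + 11)) = √(1/34 + 2*121*61) = √(1/34 + 14762) = √(501909/34) = √17064906/34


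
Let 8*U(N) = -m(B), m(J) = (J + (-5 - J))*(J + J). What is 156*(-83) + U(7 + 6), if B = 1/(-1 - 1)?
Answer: -103589/8 ≈ -12949.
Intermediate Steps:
B = -½ (B = 1/(-2) = -½ ≈ -0.50000)
m(J) = -10*J
U(N) = -5/8 (U(N) = (-(-10)*(-1)/2)/8 = (-1*5)/8 = (⅛)*(-5) = -5/8)
156*(-83) + U(7 + 6) = 156*(-83) - 5/8 = -12948 - 5/8 = -103589/8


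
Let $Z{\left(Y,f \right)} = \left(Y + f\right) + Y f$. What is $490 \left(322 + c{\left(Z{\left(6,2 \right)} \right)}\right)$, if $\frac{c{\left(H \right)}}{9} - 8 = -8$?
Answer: $157780$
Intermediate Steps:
$Z{\left(Y,f \right)} = Y + f + Y f$
$c{\left(H \right)} = 0$ ($c{\left(H \right)} = 72 + 9 \left(-8\right) = 72 - 72 = 0$)
$490 \left(322 + c{\left(Z{\left(6,2 \right)} \right)}\right) = 490 \left(322 + 0\right) = 490 \cdot 322 = 157780$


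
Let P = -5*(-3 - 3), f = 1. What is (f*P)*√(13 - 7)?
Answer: 30*√6 ≈ 73.485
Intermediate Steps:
P = 30 (P = -5*(-6) = 30)
(f*P)*√(13 - 7) = (1*30)*√(13 - 7) = 30*√6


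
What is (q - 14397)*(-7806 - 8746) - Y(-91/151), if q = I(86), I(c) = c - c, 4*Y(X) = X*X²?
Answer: 3281809105289347/13771804 ≈ 2.3830e+8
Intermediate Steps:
Y(X) = X³/4 (Y(X) = (X*X²)/4 = X³/4)
I(c) = 0
q = 0
(q - 14397)*(-7806 - 8746) - Y(-91/151) = (0 - 14397)*(-7806 - 8746) - (-91/151)³/4 = -14397*(-16552) - (-91*1/151)³/4 = 238299144 - (-91/151)³/4 = 238299144 - (-753571)/(4*3442951) = 238299144 - 1*(-753571/13771804) = 238299144 + 753571/13771804 = 3281809105289347/13771804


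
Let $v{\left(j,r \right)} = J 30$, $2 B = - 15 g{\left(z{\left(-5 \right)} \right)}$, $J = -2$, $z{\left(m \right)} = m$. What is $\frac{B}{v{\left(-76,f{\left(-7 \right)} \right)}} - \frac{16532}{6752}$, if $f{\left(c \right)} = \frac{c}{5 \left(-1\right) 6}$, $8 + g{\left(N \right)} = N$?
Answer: $- \frac{1719}{422} \approx -4.0735$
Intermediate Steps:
$g{\left(N \right)} = -8 + N$
$B = \frac{195}{2}$ ($B = \frac{\left(-15\right) \left(-8 - 5\right)}{2} = \frac{\left(-15\right) \left(-13\right)}{2} = \frac{1}{2} \cdot 195 = \frac{195}{2} \approx 97.5$)
$f{\left(c \right)} = - \frac{c}{30}$ ($f{\left(c \right)} = \frac{c}{\left(-5\right) 6} = \frac{c}{-30} = c \left(- \frac{1}{30}\right) = - \frac{c}{30}$)
$v{\left(j,r \right)} = -60$ ($v{\left(j,r \right)} = \left(-2\right) 30 = -60$)
$\frac{B}{v{\left(-76,f{\left(-7 \right)} \right)}} - \frac{16532}{6752} = \frac{195}{2 \left(-60\right)} - \frac{16532}{6752} = \frac{195}{2} \left(- \frac{1}{60}\right) - \frac{4133}{1688} = - \frac{13}{8} - \frac{4133}{1688} = - \frac{1719}{422}$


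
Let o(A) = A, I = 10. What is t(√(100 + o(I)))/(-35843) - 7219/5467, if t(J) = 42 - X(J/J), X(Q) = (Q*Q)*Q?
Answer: -258974764/195953681 ≈ -1.3216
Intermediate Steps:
X(Q) = Q³ (X(Q) = Q²*Q = Q³)
t(J) = 41 (t(J) = 42 - (J/J)³ = 42 - 1*1³ = 42 - 1*1 = 42 - 1 = 41)
t(√(100 + o(I)))/(-35843) - 7219/5467 = 41/(-35843) - 7219/5467 = 41*(-1/35843) - 7219*1/5467 = -41/35843 - 7219/5467 = -258974764/195953681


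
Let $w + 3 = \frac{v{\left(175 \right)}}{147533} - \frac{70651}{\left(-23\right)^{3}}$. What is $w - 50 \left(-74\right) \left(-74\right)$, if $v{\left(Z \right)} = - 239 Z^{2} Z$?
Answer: $- \frac{507059870194225}{1795034011} \approx -2.8248 \cdot 10^{5}$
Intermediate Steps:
$v{\left(Z \right)} = - 239 Z^{3}$
$w = - \frac{15579557982425}{1795034011}$ ($w = -3 + \left(\frac{\left(-239\right) 175^{3}}{147533} - \frac{70651}{\left(-23\right)^{3}}\right) = -3 + \left(\left(-239\right) 5359375 \cdot \frac{1}{147533} - \frac{70651}{-12167}\right) = -3 - \frac{15574172880392}{1795034011} = - \frac{15579557982425}{1795034011} \approx -8679.3$)
$w - 50 \left(-74\right) \left(-74\right) = - \frac{15579557982425}{1795034011} - 50 \left(-74\right) \left(-74\right) = - \frac{15579557982425}{1795034011} - \left(-3700\right) \left(-74\right) = - \frac{15579557982425}{1795034011} - 273800 = - \frac{507059870194225}{1795034011}$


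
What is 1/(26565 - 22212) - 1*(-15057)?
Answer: 65543122/4353 ≈ 15057.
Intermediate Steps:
1/(26565 - 22212) - 1*(-15057) = 1/4353 + 15057 = 65543122/4353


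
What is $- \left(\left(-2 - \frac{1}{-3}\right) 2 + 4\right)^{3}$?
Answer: $- \frac{8}{27} \approx -0.2963$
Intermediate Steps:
$- \left(\left(-2 - \frac{1}{-3}\right) 2 + 4\right)^{3} = - \left(\left(-2 - - \frac{1}{3}\right) 2 + 4\right)^{3} = - \left(\left(-2 + \frac{1}{3}\right) 2 + 4\right)^{3} = - \left(\left(- \frac{5}{3}\right) 2 + 4\right)^{3} = - \left(- \frac{10}{3} + 4\right)^{3} = - \left(\frac{2}{3}\right)^{3} = \left(-1\right) \frac{8}{27} = - \frac{8}{27}$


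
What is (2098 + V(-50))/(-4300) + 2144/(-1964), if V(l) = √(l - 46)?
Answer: -1667459/1055650 - I*√6/1075 ≈ -1.5796 - 0.0022786*I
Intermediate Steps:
V(l) = √(-46 + l)
(2098 + V(-50))/(-4300) + 2144/(-1964) = (2098 + √(-46 - 50))/(-4300) + 2144/(-1964) = (2098 + √(-96))*(-1/4300) + 2144*(-1/1964) = (2098 + 4*I*√6)*(-1/4300) - 536/491 = (-1049/2150 - I*√6/1075) - 536/491 = -1667459/1055650 - I*√6/1075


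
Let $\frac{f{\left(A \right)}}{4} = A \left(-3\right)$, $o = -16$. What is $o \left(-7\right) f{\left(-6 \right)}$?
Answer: $8064$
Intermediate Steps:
$f{\left(A \right)} = - 12 A$ ($f{\left(A \right)} = 4 A \left(-3\right) = 4 \left(- 3 A\right) = - 12 A$)
$o \left(-7\right) f{\left(-6 \right)} = \left(-16\right) \left(-7\right) \left(\left(-12\right) \left(-6\right)\right) = 112 \cdot 72 = 8064$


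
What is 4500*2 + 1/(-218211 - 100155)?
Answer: 2865293999/318366 ≈ 9000.0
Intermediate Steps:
4500*2 + 1/(-218211 - 100155) = 9000 + 1/(-318366) = 9000 - 1/318366 = 2865293999/318366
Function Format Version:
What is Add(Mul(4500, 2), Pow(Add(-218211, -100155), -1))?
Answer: Rational(2865293999, 318366) ≈ 9000.0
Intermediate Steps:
Add(Mul(4500, 2), Pow(Add(-218211, -100155), -1)) = Add(9000, Pow(-318366, -1)) = Add(9000, Rational(-1, 318366)) = Rational(2865293999, 318366)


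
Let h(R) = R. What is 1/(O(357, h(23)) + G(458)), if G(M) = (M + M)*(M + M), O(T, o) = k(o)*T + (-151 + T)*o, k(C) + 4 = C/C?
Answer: 1/842723 ≈ 1.1866e-6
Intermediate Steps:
k(C) = -3 (k(C) = -4 + C/C = -4 + 1 = -3)
O(T, o) = -3*T + o*(-151 + T) (O(T, o) = -3*T + (-151 + T)*o = -3*T + o*(-151 + T))
G(M) = 4*M² (G(M) = (2*M)*(2*M) = 4*M²)
1/(O(357, h(23)) + G(458)) = 1/((-151*23 - 3*357 + 357*23) + 4*458²) = 1/((-3473 - 1071 + 8211) + 4*209764) = 1/(3667 + 839056) = 1/842723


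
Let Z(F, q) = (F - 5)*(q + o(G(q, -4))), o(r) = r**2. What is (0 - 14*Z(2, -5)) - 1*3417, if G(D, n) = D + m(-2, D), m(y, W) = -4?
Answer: -225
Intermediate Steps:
G(D, n) = -4 + D (G(D, n) = D - 4 = -4 + D)
Z(F, q) = (-5 + F)*(q + (-4 + q)**2) (Z(F, q) = (F - 5)*(q + (-4 + q)**2) = (-5 + F)*(q + (-4 + q)**2))
(0 - 14*Z(2, -5)) - 1*3417 = (0 - 14*(-5*(-5) - 5*(-4 - 5)**2 + 2*(-5) + 2*(-4 - 5)**2)) - 1*3417 = (0 - 14*(25 - 5*(-9)**2 - 10 + 2*(-9)**2)) - 3417 = (0 - 14*(25 - 5*81 - 10 + 2*81)) - 3417 = (0 - 14*(25 - 405 - 10 + 162)) - 3417 = (0 - 14*(-228)) - 3417 = (0 + 3192) - 3417 = 3192 - 3417 = -225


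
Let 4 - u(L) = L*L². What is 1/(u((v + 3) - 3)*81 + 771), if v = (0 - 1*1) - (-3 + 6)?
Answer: 1/6279 ≈ 0.00015926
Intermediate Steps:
v = -4 (v = (0 - 1) - 1*3 = -1 - 3 = -4)
u(L) = 4 - L³ (u(L) = 4 - L*L² = 4 - L³)
1/(u((v + 3) - 3)*81 + 771) = 1/((4 - ((-4 + 3) - 3)³)*81 + 771) = 1/((4 - (-1 - 3)³)*81 + 771) = 1/((4 - 1*(-4)³)*81 + 771) = 1/((4 - 1*(-64))*81 + 771) = 1/((4 + 64)*81 + 771) = 1/(68*81 + 771) = 1/(5508 + 771) = 1/6279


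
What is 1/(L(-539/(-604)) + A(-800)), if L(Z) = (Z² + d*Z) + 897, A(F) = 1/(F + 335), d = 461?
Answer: 169639440/222089117069 ≈ 0.00076384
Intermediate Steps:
A(F) = 1/(335 + F)
L(Z) = 897 + Z² + 461*Z (L(Z) = (Z² + 461*Z) + 897 = 897 + Z² + 461*Z)
1/(L(-539/(-604)) + A(-800)) = 1/((897 + (-539/(-604))² + 461*(-539/(-604))) + 1/(335 - 800)) = 1/((897 + (-539*(-1/604))² + 461*(-539*(-1/604))) + 1/(-465)) = 1/((897 + (539/604)² + 461*(539/604)) - 1/465) = 1/((897 + 290521/364816 + 248479/604) - 1/465) = 1/(477611789/364816 - 1/465) = 1/(222089117069/169639440) = 169639440/222089117069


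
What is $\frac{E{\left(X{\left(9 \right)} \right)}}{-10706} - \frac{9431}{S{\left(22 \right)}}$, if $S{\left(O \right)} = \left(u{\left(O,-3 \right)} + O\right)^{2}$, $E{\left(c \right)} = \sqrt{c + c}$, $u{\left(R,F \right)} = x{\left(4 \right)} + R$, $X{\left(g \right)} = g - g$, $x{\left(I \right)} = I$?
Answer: $- \frac{9431}{2304} \approx -4.0933$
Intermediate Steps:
$X{\left(g \right)} = 0$
$u{\left(R,F \right)} = 4 + R$
$E{\left(c \right)} = \sqrt{2} \sqrt{c}$ ($E{\left(c \right)} = \sqrt{2 c} = \sqrt{2} \sqrt{c}$)
$S{\left(O \right)} = \left(4 + 2 O\right)^{2}$ ($S{\left(O \right)} = \left(\left(4 + O\right) + O\right)^{2} = \left(4 + 2 O\right)^{2}$)
$\frac{E{\left(X{\left(9 \right)} \right)}}{-10706} - \frac{9431}{S{\left(22 \right)}} = \frac{\sqrt{2} \sqrt{0}}{-10706} - \frac{9431}{4 \left(2 + 22\right)^{2}} = \sqrt{2} \cdot 0 \left(- \frac{1}{10706}\right) - \frac{9431}{4 \cdot 24^{2}} = 0 \left(- \frac{1}{10706}\right) - \frac{9431}{4 \cdot 576} = 0 - \frac{9431}{2304} = - \frac{9431}{2304}$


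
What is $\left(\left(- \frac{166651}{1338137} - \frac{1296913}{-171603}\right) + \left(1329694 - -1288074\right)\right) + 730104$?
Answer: $\frac{768767941873665320}{229628323611} \approx 3.3479 \cdot 10^{6}$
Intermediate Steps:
$\left(\left(- \frac{166651}{1338137} - \frac{1296913}{-171603}\right) + \left(1329694 - -1288074\right)\right) + 730104 = \left(\left(\left(-166651\right) \frac{1}{1338137} - - \frac{1296913}{171603}\right) + \left(1329694 + 1288074\right)\right) + 730104 = \left(\left(- \frac{166651}{1338137} + \frac{1296913}{171603}\right) + 2617768\right) + 730104 = \left(\frac{1706849459528}{229628323611} + 2617768\right) + 730104 = \frac{601115384291979776}{229628323611} + 730104 = \frac{768767941873665320}{229628323611}$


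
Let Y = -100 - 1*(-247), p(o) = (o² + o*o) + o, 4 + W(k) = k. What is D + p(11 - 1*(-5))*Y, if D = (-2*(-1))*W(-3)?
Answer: 77602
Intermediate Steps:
W(k) = -4 + k
D = -14 (D = (-2*(-1))*(-4 - 3) = 2*(-7) = -14)
p(o) = o + 2*o² (p(o) = (o² + o²) + o = 2*o² + o = o + 2*o²)
Y = 147 (Y = -100 + 247 = 147)
D + p(11 - 1*(-5))*Y = -14 + ((11 - 1*(-5))*(1 + 2*(11 - 1*(-5))))*147 = -14 + ((11 + 5)*(1 + 2*(11 + 5)))*147 = -14 + (16*(1 + 2*16))*147 = -14 + (16*(1 + 32))*147 = -14 + (16*33)*147 = -14 + 528*147 = -14 + 77616 = 77602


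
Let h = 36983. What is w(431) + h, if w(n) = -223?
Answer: 36760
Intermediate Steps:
w(431) + h = -223 + 36983 = 36760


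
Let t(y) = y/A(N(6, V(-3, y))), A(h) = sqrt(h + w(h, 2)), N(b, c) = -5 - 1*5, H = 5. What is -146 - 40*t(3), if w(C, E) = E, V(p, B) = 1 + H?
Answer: -146 + 30*I*sqrt(2) ≈ -146.0 + 42.426*I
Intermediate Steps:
V(p, B) = 6 (V(p, B) = 1 + 5 = 6)
N(b, c) = -10 (N(b, c) = -5 - 5 = -10)
A(h) = sqrt(2 + h) (A(h) = sqrt(h + 2) = sqrt(2 + h))
t(y) = -I*y*sqrt(2)/4 (t(y) = y/(sqrt(2 - 10)) = y/(sqrt(-8)) = y/((2*I*sqrt(2))) = y*(-I*sqrt(2)/4) = -I*y*sqrt(2)/4)
-146 - 40*t(3) = -146 - (-10)*I*3*sqrt(2) = -146 - (-30)*I*sqrt(2) = -146 + 30*I*sqrt(2)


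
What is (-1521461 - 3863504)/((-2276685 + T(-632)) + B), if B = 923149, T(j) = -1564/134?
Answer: 360792655/90687694 ≈ 3.9784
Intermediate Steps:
T(j) = -782/67 (T(j) = -1564*1/134 = -782/67)
(-1521461 - 3863504)/((-2276685 + T(-632)) + B) = (-1521461 - 3863504)/((-2276685 - 782/67) + 923149) = -5384965/(-152538677/67 + 923149) = -5384965/(-90687694/67) = -5384965*(-67/90687694) = 360792655/90687694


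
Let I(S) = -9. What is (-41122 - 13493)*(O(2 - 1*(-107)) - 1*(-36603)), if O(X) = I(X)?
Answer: -1998581310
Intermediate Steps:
O(X) = -9
(-41122 - 13493)*(O(2 - 1*(-107)) - 1*(-36603)) = (-41122 - 13493)*(-9 - 1*(-36603)) = -54615*(-9 + 36603) = -54615*36594 = -1998581310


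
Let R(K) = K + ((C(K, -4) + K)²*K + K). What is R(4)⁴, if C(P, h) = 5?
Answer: 12149330176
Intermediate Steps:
R(K) = 2*K + K*(5 + K)² (R(K) = K + ((5 + K)²*K + K) = K + (K*(5 + K)² + K) = K + (K + K*(5 + K)²) = 2*K + K*(5 + K)²)
R(4)⁴ = (4*(2 + (5 + 4)²))⁴ = (4*(2 + 9²))⁴ = (4*(2 + 81))⁴ = (4*83)⁴ = 332⁴ = 12149330176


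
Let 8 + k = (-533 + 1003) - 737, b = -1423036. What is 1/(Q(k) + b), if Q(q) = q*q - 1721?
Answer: -1/1349132 ≈ -7.4122e-7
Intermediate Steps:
k = -275 (k = -8 + ((-533 + 1003) - 737) = -8 + (470 - 737) = -8 - 267 = -275)
Q(q) = -1721 + q² (Q(q) = q² - 1721 = -1721 + q²)
1/(Q(k) + b) = 1/((-1721 + (-275)²) - 1423036) = 1/((-1721 + 75625) - 1423036) = 1/(73904 - 1423036) = 1/(-1349132) = -1/1349132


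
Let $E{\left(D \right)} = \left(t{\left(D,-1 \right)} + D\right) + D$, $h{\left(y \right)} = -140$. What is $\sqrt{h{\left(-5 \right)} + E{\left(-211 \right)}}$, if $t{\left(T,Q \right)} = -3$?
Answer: $i \sqrt{565} \approx 23.77 i$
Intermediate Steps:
$E{\left(D \right)} = -3 + 2 D$ ($E{\left(D \right)} = \left(-3 + D\right) + D = -3 + 2 D$)
$\sqrt{h{\left(-5 \right)} + E{\left(-211 \right)}} = \sqrt{-140 + \left(-3 + 2 \left(-211\right)\right)} = \sqrt{-140 - 425} = \sqrt{-565} = i \sqrt{565}$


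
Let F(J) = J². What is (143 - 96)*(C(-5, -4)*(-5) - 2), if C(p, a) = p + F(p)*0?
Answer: 1081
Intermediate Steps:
C(p, a) = p (C(p, a) = p + p²*0 = p + 0 = p)
(143 - 96)*(C(-5, -4)*(-5) - 2) = (143 - 96)*(-5*(-5) - 2) = 47*(25 - 2) = 47*23 = 1081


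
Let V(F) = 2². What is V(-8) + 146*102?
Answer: 14896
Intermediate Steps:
V(F) = 4
V(-8) + 146*102 = 4 + 146*102 = 4 + 14892 = 14896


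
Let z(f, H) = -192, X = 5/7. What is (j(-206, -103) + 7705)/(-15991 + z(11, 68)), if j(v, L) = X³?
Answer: -2642940/5550769 ≈ -0.47614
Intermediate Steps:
X = 5/7 (X = 5*(⅐) = 5/7 ≈ 0.71429)
j(v, L) = 125/343 (j(v, L) = (5/7)³ = 125/343)
(j(-206, -103) + 7705)/(-15991 + z(11, 68)) = (125/343 + 7705)/(-15991 - 192) = (2642940/343)/(-16183) = (2642940/343)*(-1/16183) = -2642940/5550769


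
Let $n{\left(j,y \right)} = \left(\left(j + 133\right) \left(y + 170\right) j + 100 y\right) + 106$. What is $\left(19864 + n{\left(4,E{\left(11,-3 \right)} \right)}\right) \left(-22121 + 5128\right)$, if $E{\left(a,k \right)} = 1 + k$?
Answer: $-1900395162$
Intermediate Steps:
$n{\left(j,y \right)} = 106 + 100 y + j \left(133 + j\right) \left(170 + y\right)$ ($n{\left(j,y \right)} = \left(\left(133 + j\right) \left(170 + y\right) j + 100 y\right) + 106 = \left(j \left(133 + j\right) \left(170 + y\right) + 100 y\right) + 106 = \left(100 y + j \left(133 + j\right) \left(170 + y\right)\right) + 106 = 106 + 100 y + j \left(133 + j\right) \left(170 + y\right)$)
$\left(19864 + n{\left(4,E{\left(11,-3 \right)} \right)}\right) \left(-22121 + 5128\right) = \left(19864 + \left(106 + 100 \left(1 - 3\right) + 170 \cdot 4^{2} + 22610 \cdot 4 + \left(1 - 3\right) 4^{2} + 133 \cdot 4 \left(1 - 3\right)\right)\right) \left(-22121 + 5128\right) = \left(19864 + \left(106 + 100 \left(-2\right) + 170 \cdot 16 + 90440 - 32 + 133 \cdot 4 \left(-2\right)\right)\right) \left(-16993\right) = \left(19864 + \left(106 - 200 + 2720 + 90440 - 32 - 1064\right)\right) \left(-16993\right) = \left(19864 + 91970\right) \left(-16993\right) = 111834 \left(-16993\right) = -1900395162$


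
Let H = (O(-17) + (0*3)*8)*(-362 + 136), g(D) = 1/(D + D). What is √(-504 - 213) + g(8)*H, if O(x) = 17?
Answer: -1921/8 + I*√717 ≈ -240.13 + 26.777*I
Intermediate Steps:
g(D) = 1/(2*D)
H = -3842 (H = (17 + (0*3)*8)*(-362 + 136) = (17 + 0*8)*(-226) = (17 + 0)*(-226) = 17*(-226) = -3842)
√(-504 - 213) + g(8)*H = √(-504 - 213) + ((½)/8)*(-3842) = √(-717) + ((½)*(⅛))*(-3842) = I*√717 + (1/16)*(-3842) = I*√717 - 1921/8 = -1921/8 + I*√717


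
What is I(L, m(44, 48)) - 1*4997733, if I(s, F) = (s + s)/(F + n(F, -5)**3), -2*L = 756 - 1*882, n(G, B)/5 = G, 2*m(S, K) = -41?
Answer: -14352304713615/2871763 ≈ -4.9977e+6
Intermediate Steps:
m(S, K) = -41/2 (m(S, K) = (1/2)*(-41) = -41/2)
n(G, B) = 5*G
L = 63 (L = -(756 - 1*882)/2 = -(756 - 882)/2 = -1/2*(-126) = 63)
I(s, F) = 2*s/(F + 125*F**3) (I(s, F) = (s + s)/(F + (5*F)**3) = (2*s)/(F + 125*F**3) = 2*s/(F + 125*F**3))
I(L, m(44, 48)) - 1*4997733 = 2*63/(-41/2 + 125*(-41/2)**3) - 1*4997733 = 2*63/(-41/2 + 125*(-68921/8)) - 4997733 = 2*63/(-41/2 - 8615125/8) - 4997733 = 2*63/(-8615289/8) - 4997733 = 2*63*(-8/8615289) - 4997733 = -336/2871763 - 4997733 = -14352304713615/2871763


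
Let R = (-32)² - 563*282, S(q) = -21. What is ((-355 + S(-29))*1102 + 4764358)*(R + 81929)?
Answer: -329787004878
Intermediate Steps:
R = -157742 (R = 1024 - 158766 = -157742)
((-355 + S(-29))*1102 + 4764358)*(R + 81929) = ((-355 - 21)*1102 + 4764358)*(-157742 + 81929) = (-376*1102 + 4764358)*(-75813) = (-414352 + 4764358)*(-75813) = 4350006*(-75813) = -329787004878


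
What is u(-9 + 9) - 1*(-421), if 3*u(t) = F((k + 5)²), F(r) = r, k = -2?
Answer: 424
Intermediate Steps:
u(t) = 3 (u(t) = (-2 + 5)²/3 = (⅓)*3² = (⅓)*9 = 3)
u(-9 + 9) - 1*(-421) = 3 - 1*(-421) = 3 + 421 = 424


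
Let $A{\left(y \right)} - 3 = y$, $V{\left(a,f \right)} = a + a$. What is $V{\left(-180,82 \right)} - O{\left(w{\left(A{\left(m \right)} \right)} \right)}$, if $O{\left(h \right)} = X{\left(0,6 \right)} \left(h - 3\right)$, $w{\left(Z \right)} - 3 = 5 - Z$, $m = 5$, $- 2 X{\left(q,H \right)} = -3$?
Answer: $- \frac{711}{2} \approx -355.5$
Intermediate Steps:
$X{\left(q,H \right)} = \frac{3}{2}$ ($X{\left(q,H \right)} = \left(- \frac{1}{2}\right) \left(-3\right) = \frac{3}{2}$)
$V{\left(a,f \right)} = 2 a$
$A{\left(y \right)} = 3 + y$
$w{\left(Z \right)} = 8 - Z$ ($w{\left(Z \right)} = 3 - \left(-5 + Z\right) = 8 - Z$)
$O{\left(h \right)} = - \frac{9}{2} + \frac{3 h}{2}$ ($O{\left(h \right)} = \frac{3 \left(h - 3\right)}{2} = \frac{3 \left(-3 + h\right)}{2} = - \frac{9}{2} + \frac{3 h}{2}$)
$V{\left(-180,82 \right)} - O{\left(w{\left(A{\left(m \right)} \right)} \right)} = 2 \left(-180\right) - \left(- \frac{9}{2} + \frac{3 \left(8 - \left(3 + 5\right)\right)}{2}\right) = -360 - \left(- \frac{9}{2} + \frac{3 \left(8 - 8\right)}{2}\right) = -360 - \left(- \frac{9}{2} + \frac{3}{2} \cdot 0\right) = -360 - \left(- \frac{9}{2} + 0\right) = -360 - - \frac{9}{2} = -360 + \frac{9}{2} = - \frac{711}{2}$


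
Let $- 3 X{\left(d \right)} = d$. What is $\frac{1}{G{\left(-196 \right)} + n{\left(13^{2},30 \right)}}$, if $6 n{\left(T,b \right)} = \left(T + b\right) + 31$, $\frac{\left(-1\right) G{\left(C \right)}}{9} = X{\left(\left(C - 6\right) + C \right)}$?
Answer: $- \frac{3}{3467} \approx -0.0008653$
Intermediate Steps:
$X{\left(d \right)} = - \frac{d}{3}$
$G{\left(C \right)} = -18 + 6 C$ ($G{\left(C \right)} = - 9 \left(- \frac{\left(C - 6\right) + C}{3}\right) = - 9 \left(- \frac{\left(-6 + C\right) + C}{3}\right) = - 9 \left(- \frac{-6 + 2 C}{3}\right) = - 9 \left(2 - \frac{2 C}{3}\right) = -18 + 6 C$)
$n{\left(T,b \right)} = \frac{31}{6} + \frac{T}{6} + \frac{b}{6}$ ($n{\left(T,b \right)} = \frac{\left(T + b\right) + 31}{6} = \frac{31 + T + b}{6} = \frac{31}{6} + \frac{T}{6} + \frac{b}{6}$)
$\frac{1}{G{\left(-196 \right)} + n{\left(13^{2},30 \right)}} = \frac{1}{\left(-18 + 6 \left(-196\right)\right) + \left(\frac{31}{6} + \frac{13^{2}}{6} + \frac{1}{6} \cdot 30\right)} = \frac{1}{\left(-18 - 1176\right) + \left(\frac{31}{6} + \frac{1}{6} \cdot 169 + 5\right)} = \frac{1}{-1194 + \left(\frac{31}{6} + \frac{169}{6} + 5\right)} = \frac{1}{-1194 + \frac{115}{3}} = \frac{1}{- \frac{3467}{3}} = - \frac{3}{3467}$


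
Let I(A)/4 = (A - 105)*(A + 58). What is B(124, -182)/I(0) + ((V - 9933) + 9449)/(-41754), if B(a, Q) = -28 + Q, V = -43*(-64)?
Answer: -36889/807244 ≈ -0.045697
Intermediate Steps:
V = 2752
I(A) = 4*(-105 + A)*(58 + A) (I(A) = 4*((A - 105)*(A + 58)) = 4*((-105 + A)*(58 + A)) = 4*(-105 + A)*(58 + A))
B(124, -182)/I(0) + ((V - 9933) + 9449)/(-41754) = (-28 - 182)/(-24360 - 188*0 + 4*0²) + ((2752 - 9933) + 9449)/(-41754) = -210/(-24360 + 0 + 4*0) + (-7181 + 9449)*(-1/41754) = -210/(-24360 + 0 + 0) + 2268*(-1/41754) = -210/(-24360) - 378/6959 = -210*(-1/24360) - 378/6959 = 1/116 - 378/6959 = -36889/807244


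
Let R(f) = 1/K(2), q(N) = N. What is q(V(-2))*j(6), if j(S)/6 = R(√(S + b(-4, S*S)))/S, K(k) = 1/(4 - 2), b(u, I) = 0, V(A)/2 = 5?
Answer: 20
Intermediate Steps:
V(A) = 10 (V(A) = 2*5 = 10)
K(k) = ½ (K(k) = 1/2 = ½)
R(f) = 2 (R(f) = 1/(½) = 2)
j(S) = 12/S (j(S) = 6*(2/S) = 12/S)
q(V(-2))*j(6) = 10*(12/6) = 10*(12*(⅙)) = 10*2 = 20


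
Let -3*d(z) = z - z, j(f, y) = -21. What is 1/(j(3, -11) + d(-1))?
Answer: -1/21 ≈ -0.047619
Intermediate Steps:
d(z) = 0 (d(z) = -(z - z)/3 = -⅓*0 = 0)
1/(j(3, -11) + d(-1)) = 1/(-21 + 0) = 1/(-21) = -1/21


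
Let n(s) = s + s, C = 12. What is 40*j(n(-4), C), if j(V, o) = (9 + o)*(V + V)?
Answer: -13440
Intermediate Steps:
n(s) = 2*s
j(V, o) = 2*V*(9 + o) (j(V, o) = (9 + o)*(2*V) = 2*V*(9 + o))
40*j(n(-4), C) = 40*(2*(2*(-4))*(9 + 12)) = 40*(2*(-8)*21) = 40*(-336) = -13440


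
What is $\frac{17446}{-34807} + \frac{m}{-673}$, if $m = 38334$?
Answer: $- \frac{1346032696}{23425111} \approx -57.461$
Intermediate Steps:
$\frac{17446}{-34807} + \frac{m}{-673} = \frac{17446}{-34807} + \frac{38334}{-673} = 17446 \left(- \frac{1}{34807}\right) + 38334 \left(- \frac{1}{673}\right) = - \frac{17446}{34807} - \frac{38334}{673} = - \frac{1346032696}{23425111}$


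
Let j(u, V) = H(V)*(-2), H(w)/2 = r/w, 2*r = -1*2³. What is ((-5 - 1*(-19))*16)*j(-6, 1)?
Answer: 3584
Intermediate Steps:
r = -4 (r = (-1*2³)/2 = (-1*8)/2 = (½)*(-8) = -4)
H(w) = -8/w (H(w) = 2*(-4/w) = -8/w)
j(u, V) = 16/V (j(u, V) = -8/V*(-2) = 16/V)
((-5 - 1*(-19))*16)*j(-6, 1) = ((-5 - 1*(-19))*16)*(16/1) = ((-5 + 19)*16)*(16*1) = (14*16)*16 = 224*16 = 3584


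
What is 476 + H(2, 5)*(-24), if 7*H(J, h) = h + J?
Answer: 452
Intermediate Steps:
H(J, h) = J/7 + h/7 (H(J, h) = (h + J)/7 = (J + h)/7 = J/7 + h/7)
476 + H(2, 5)*(-24) = 476 + ((⅐)*2 + (⅐)*5)*(-24) = 476 + (2/7 + 5/7)*(-24) = 476 + 1*(-24) = 476 - 24 = 452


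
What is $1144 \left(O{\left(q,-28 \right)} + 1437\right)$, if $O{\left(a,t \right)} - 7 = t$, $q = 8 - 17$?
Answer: $1619904$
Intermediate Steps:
$q = -9$ ($q = 8 - 17 = -9$)
$O{\left(a,t \right)} = 7 + t$
$1144 \left(O{\left(q,-28 \right)} + 1437\right) = 1144 \left(\left(7 - 28\right) + 1437\right) = 1144 \left(-21 + 1437\right) = 1144 \cdot 1416 = 1619904$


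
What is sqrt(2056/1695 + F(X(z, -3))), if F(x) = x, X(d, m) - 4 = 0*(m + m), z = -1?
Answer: 94*sqrt(1695)/1695 ≈ 2.2832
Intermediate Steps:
X(d, m) = 4 (X(d, m) = 4 + 0*(m + m) = 4 + 0*(2*m) = 4 + 0 = 4)
sqrt(2056/1695 + F(X(z, -3))) = sqrt(2056/1695 + 4) = sqrt(8836/1695) = 94*sqrt(1695)/1695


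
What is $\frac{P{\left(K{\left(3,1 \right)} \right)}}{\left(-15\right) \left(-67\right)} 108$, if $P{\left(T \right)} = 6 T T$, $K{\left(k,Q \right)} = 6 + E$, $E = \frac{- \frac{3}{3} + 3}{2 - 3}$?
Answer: $\frac{3456}{335} \approx 10.316$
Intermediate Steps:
$E = -2$ ($E = \frac{\left(-3\right) \frac{1}{3} + 3}{-1} = \left(-1 + 3\right) \left(-1\right) = 2 \left(-1\right) = -2$)
$K{\left(k,Q \right)} = 4$ ($K{\left(k,Q \right)} = 6 - 2 = 4$)
$P{\left(T \right)} = 6 T^{2}$
$\frac{P{\left(K{\left(3,1 \right)} \right)}}{\left(-15\right) \left(-67\right)} 108 = \frac{6 \cdot 4^{2}}{\left(-15\right) \left(-67\right)} 108 = \frac{6 \cdot 16}{1005} \cdot 108 = 96 \cdot \frac{1}{1005} \cdot 108 = \frac{32}{335} \cdot 108 = \frac{3456}{335}$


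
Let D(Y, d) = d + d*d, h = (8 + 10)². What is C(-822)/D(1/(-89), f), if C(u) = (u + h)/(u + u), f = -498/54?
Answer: 81/20276 ≈ 0.0039949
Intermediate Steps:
h = 324 (h = 18² = 324)
f = -83/9 (f = -498*1/54 = -83/9 ≈ -9.2222)
C(u) = (324 + u)/(2*u) (C(u) = (u + 324)/(u + u) = (324 + u)/((2*u)) = (324 + u)*(1/(2*u)) = (324 + u)/(2*u))
D(Y, d) = d + d²
C(-822)/D(1/(-89), f) = ((½)*(324 - 822)/(-822))/((-83*(1 - 83/9)/9)) = ((½)*(-1/822)*(-498))/((-83/9*(-74/9))) = 83/(274*(6142/81)) = (83/274)*(81/6142) = 81/20276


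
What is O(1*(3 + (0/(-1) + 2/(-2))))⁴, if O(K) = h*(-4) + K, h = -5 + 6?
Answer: 16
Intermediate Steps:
h = 1
O(K) = -4 + K (O(K) = 1*(-4) + K = -4 + K)
O(1*(3 + (0/(-1) + 2/(-2))))⁴ = (-4 + 1*(3 + (0/(-1) + 2/(-2))))⁴ = (-4 + 1*(3 + (0*(-1) + 2*(-½))))⁴ = (-4 + 1*(3 + (0 - 1)))⁴ = (-4 + 1*(3 - 1))⁴ = (-4 + 1*2)⁴ = (-4 + 2)⁴ = (-2)⁴ = 16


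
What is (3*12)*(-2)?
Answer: -72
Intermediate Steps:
(3*12)*(-2) = 36*(-2) = -72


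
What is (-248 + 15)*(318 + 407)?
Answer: -168925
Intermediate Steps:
(-248 + 15)*(318 + 407) = -233*725 = -168925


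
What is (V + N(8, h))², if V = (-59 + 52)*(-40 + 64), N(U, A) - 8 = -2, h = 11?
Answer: 26244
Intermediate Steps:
N(U, A) = 6 (N(U, A) = 8 - 2 = 6)
V = -168 (V = -7*24 = -168)
(V + N(8, h))² = (-168 + 6)² = (-162)² = 26244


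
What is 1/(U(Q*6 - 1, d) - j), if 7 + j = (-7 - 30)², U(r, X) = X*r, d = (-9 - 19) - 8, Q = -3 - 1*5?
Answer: 1/402 ≈ 0.0024876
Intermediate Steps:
Q = -8 (Q = -3 - 5 = -8)
d = -36 (d = -28 - 8 = -36)
j = 1362 (j = -7 + (-7 - 30)² = -7 + (-37)² = -7 + 1369 = 1362)
1/(U(Q*6 - 1, d) - j) = 1/(-36*(-8*6 - 1) - 1*1362) = 1/(-36*(-48 - 1) - 1362) = 1/(-36*(-49) - 1362) = 1/(1764 - 1362) = 1/402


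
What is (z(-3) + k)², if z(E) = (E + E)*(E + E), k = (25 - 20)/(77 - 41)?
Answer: 1692601/1296 ≈ 1306.0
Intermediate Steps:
k = 5/36 ≈ 0.13889
z(E) = 4*E² (z(E) = (2*E)*(2*E) = 4*E²)
(z(-3) + k)² = (4*(-3)² + 5/36)² = (4*9 + 5/36)² = (36 + 5/36)² = (1301/36)² = 1692601/1296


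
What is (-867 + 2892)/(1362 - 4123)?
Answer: -2025/2761 ≈ -0.73343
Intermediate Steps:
(-867 + 2892)/(1362 - 4123) = 2025/(-2761) = 2025*(-1/2761) = -2025/2761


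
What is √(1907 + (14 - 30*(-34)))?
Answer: √2941 ≈ 54.231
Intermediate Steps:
√(1907 + (14 - 30*(-34))) = √(1907 + (14 + 1020)) = √(1907 + 1034) = √2941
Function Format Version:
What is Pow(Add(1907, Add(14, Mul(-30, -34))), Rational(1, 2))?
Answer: Pow(2941, Rational(1, 2)) ≈ 54.231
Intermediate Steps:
Pow(Add(1907, Add(14, Mul(-30, -34))), Rational(1, 2)) = Pow(Add(1907, Add(14, 1020)), Rational(1, 2)) = Pow(Add(1907, 1034), Rational(1, 2)) = Pow(2941, Rational(1, 2))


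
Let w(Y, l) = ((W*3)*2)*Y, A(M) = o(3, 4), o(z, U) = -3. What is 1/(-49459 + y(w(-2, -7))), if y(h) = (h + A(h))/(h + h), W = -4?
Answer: -32/1582673 ≈ -2.0219e-5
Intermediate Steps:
A(M) = -3
w(Y, l) = -24*Y (w(Y, l) = (-4*3*2)*Y = (-12*2)*Y = -24*Y)
y(h) = (-3 + h)/(2*h) (y(h) = (h - 3)/(h + h) = (-3 + h)/((2*h)) = (-3 + h)*(1/(2*h)) = (-3 + h)/(2*h))
1/(-49459 + y(w(-2, -7))) = 1/(-49459 + (-3 - 24*(-2))/(2*((-24*(-2))))) = 1/(-49459 + (½)*(-3 + 48)/48) = 1/(-49459 + (½)*(1/48)*45) = 1/(-49459 + 15/32) = 1/(-1582673/32) = -32/1582673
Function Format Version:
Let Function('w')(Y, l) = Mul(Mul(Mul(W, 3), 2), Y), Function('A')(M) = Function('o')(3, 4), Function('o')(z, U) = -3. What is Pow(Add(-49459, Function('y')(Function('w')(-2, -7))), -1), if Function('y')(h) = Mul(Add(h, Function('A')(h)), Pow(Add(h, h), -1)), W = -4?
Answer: Rational(-32, 1582673) ≈ -2.0219e-5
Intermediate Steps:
Function('A')(M) = -3
Function('w')(Y, l) = Mul(-24, Y) (Function('w')(Y, l) = Mul(Mul(Mul(-4, 3), 2), Y) = Mul(Mul(-12, 2), Y) = Mul(-24, Y))
Function('y')(h) = Mul(Rational(1, 2), Pow(h, -1), Add(-3, h)) (Function('y')(h) = Mul(Add(h, -3), Pow(Add(h, h), -1)) = Mul(Add(-3, h), Pow(Mul(2, h), -1)) = Mul(Add(-3, h), Mul(Rational(1, 2), Pow(h, -1))) = Mul(Rational(1, 2), Pow(h, -1), Add(-3, h)))
Pow(Add(-49459, Function('y')(Function('w')(-2, -7))), -1) = Pow(Add(-49459, Mul(Rational(1, 2), Pow(Mul(-24, -2), -1), Add(-3, Mul(-24, -2)))), -1) = Pow(Add(-49459, Mul(Rational(1, 2), Pow(48, -1), Add(-3, 48))), -1) = Pow(Add(-49459, Mul(Rational(1, 2), Rational(1, 48), 45)), -1) = Pow(Add(-49459, Rational(15, 32)), -1) = Pow(Rational(-1582673, 32), -1) = Rational(-32, 1582673)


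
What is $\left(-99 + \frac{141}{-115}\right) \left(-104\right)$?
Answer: $\frac{1198704}{115} \approx 10424.0$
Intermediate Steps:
$\left(-99 + \frac{141}{-115}\right) \left(-104\right) = \left(-99 + 141 \left(- \frac{1}{115}\right)\right) \left(-104\right) = \left(-99 - \frac{141}{115}\right) \left(-104\right) = \left(- \frac{11526}{115}\right) \left(-104\right) = \frac{1198704}{115}$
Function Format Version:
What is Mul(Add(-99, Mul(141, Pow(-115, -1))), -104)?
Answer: Rational(1198704, 115) ≈ 10424.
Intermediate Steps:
Mul(Add(-99, Mul(141, Pow(-115, -1))), -104) = Mul(Add(-99, Mul(141, Rational(-1, 115))), -104) = Mul(Add(-99, Rational(-141, 115)), -104) = Mul(Rational(-11526, 115), -104) = Rational(1198704, 115)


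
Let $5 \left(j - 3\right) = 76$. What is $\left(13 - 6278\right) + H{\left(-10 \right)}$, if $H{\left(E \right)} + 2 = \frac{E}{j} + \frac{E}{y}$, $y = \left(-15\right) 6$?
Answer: $- \frac{5133032}{819} \approx -6267.4$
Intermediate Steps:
$j = \frac{91}{5}$ ($j = 3 + \frac{1}{5} \cdot 76 = 3 + \frac{76}{5} = \frac{91}{5} \approx 18.2$)
$y = -90$
$H{\left(E \right)} = -2 + \frac{359 E}{8190}$ ($H{\left(E \right)} = -2 + \left(\frac{E}{\frac{91}{5}} + \frac{E}{-90}\right) = -2 + \left(E \frac{5}{91} + E \left(- \frac{1}{90}\right)\right) = -2 + \left(\frac{5 E}{91} - \frac{E}{90}\right) = -2 + \frac{359 E}{8190}$)
$\left(13 - 6278\right) + H{\left(-10 \right)} = \left(13 - 6278\right) + \left(-2 + \frac{359}{8190} \left(-10\right)\right) = \left(13 - 6278\right) - \frac{1997}{819} = -6265 - \frac{1997}{819} = - \frac{5133032}{819}$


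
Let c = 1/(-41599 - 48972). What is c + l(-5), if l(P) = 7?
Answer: 633996/90571 ≈ 7.0000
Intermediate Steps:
c = -1/90571 (c = 1/(-90571) = -1/90571 ≈ -1.1041e-5)
c + l(-5) = -1/90571 + 7 = 633996/90571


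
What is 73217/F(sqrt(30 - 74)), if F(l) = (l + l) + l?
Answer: -73217*I*sqrt(11)/66 ≈ -3679.3*I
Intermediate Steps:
F(l) = 3*l (F(l) = 2*l + l = 3*l)
73217/F(sqrt(30 - 74)) = 73217/((3*sqrt(30 - 74))) = 73217/((3*sqrt(-44))) = 73217/((3*(2*I*sqrt(11)))) = 73217/((6*I*sqrt(11))) = 73217*(-I*sqrt(11)/66) = -73217*I*sqrt(11)/66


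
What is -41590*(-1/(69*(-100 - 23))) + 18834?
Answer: 159802568/8487 ≈ 18829.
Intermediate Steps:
-41590*(-1/(69*(-100 - 23))) + 18834 = -41590/((-123*(-69))) + 18834 = -41590/8487 + 18834 = 159802568/8487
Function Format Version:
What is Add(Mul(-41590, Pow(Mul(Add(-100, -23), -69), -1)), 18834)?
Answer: Rational(159802568, 8487) ≈ 18829.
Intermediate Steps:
Add(Mul(-41590, Pow(Mul(Add(-100, -23), -69), -1)), 18834) = Add(Mul(-41590, Pow(Mul(-123, -69), -1)), 18834) = Add(Mul(-41590, Pow(8487, -1)), 18834) = Add(Mul(-41590, Rational(1, 8487)), 18834) = Add(Rational(-41590, 8487), 18834) = Rational(159802568, 8487)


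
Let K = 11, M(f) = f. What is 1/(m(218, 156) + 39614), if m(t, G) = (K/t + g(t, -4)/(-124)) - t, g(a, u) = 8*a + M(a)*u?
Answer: 6758/266190985 ≈ 2.5388e-5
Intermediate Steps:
g(a, u) = 8*a + a*u
m(t, G) = 11/t - 32*t/31 (m(t, G) = (11/t + (t*(8 - 4))/(-124)) - t = (11/t + (t*4)*(-1/124)) - t = (11/t + (4*t)*(-1/124)) - t = (11/t - t/31) - t = 11/t - 32*t/31)
1/(m(218, 156) + 39614) = 1/((11/218 - 32/31*218) + 39614) = 1/((11*(1/218) - 6976/31) + 39614) = 1/((11/218 - 6976/31) + 39614) = 1/(-1520427/6758 + 39614) = 1/(266190985/6758) = 6758/266190985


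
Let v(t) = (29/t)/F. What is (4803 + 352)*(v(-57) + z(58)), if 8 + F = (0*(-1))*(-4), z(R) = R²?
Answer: 7907837015/456 ≈ 1.7342e+7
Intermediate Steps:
F = -8 (F = -8 + (0*(-1))*(-4) = -8 + 0*(-4) = -8 + 0 = -8)
v(t) = -29/(8*t) (v(t) = (29/t)/(-8) = (29/t)*(-⅛) = -29/(8*t))
(4803 + 352)*(v(-57) + z(58)) = (4803 + 352)*(-29/8/(-57) + 58²) = 5155*(-29/8*(-1/57) + 3364) = 5155*(29/456 + 3364) = 5155*(1534013/456) = 7907837015/456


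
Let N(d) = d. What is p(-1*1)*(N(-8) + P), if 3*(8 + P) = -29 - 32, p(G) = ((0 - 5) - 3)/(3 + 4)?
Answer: 872/21 ≈ 41.524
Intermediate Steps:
p(G) = -8/7 (p(G) = (-5 - 3)/7 = -8*1/7 = -8/7)
P = -85/3 (P = -8 + (-29 - 32)/3 = -8 + (1/3)*(-61) = -8 - 61/3 = -85/3 ≈ -28.333)
p(-1*1)*(N(-8) + P) = -8*(-8 - 85/3)/7 = -8/7*(-109/3) = 872/21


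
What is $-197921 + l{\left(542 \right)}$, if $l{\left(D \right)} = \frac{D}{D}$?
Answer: $-197920$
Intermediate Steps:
$l{\left(D \right)} = 1$
$-197921 + l{\left(542 \right)} = -197921 + 1 = -197920$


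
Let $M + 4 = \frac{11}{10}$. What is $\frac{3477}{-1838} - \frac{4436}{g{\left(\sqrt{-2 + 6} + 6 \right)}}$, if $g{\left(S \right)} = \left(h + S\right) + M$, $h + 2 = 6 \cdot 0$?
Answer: $- \frac{81641467}{56978} \approx -1432.9$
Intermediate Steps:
$h = -2$ ($h = -2 + 6 \cdot 0 = -2 + 0 = -2$)
$M = - \frac{29}{10}$ ($M = -4 + \frac{11}{10} = - \frac{29}{10} \approx -2.9$)
$g{\left(S \right)} = - \frac{49}{10} + S$ ($g{\left(S \right)} = \left(-2 + S\right) - \frac{29}{10} = - \frac{49}{10} + S$)
$\frac{3477}{-1838} - \frac{4436}{g{\left(\sqrt{-2 + 6} + 6 \right)}} = \frac{3477}{-1838} - \frac{4436}{- \frac{49}{10} + \left(\sqrt{-2 + 6} + 6\right)} = 3477 \left(- \frac{1}{1838}\right) - \frac{4436}{- \frac{49}{10} + \left(\sqrt{4} + 6\right)} = - \frac{3477}{1838} - \frac{4436}{- \frac{49}{10} + \left(2 + 6\right)} = - \frac{3477}{1838} - \frac{4436}{- \frac{49}{10} + 8} = - \frac{3477}{1838} - \frac{4436}{\frac{31}{10}} = - \frac{3477}{1838} - \frac{44360}{31} = - \frac{81641467}{56978}$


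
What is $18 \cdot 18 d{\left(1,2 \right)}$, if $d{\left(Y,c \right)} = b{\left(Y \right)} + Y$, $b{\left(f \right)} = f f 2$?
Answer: $972$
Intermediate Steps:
$b{\left(f \right)} = 2 f^{2}$ ($b{\left(f \right)} = f^{2} \cdot 2 = 2 f^{2}$)
$d{\left(Y,c \right)} = Y + 2 Y^{2}$ ($d{\left(Y,c \right)} = 2 Y^{2} + Y = Y + 2 Y^{2}$)
$18 \cdot 18 d{\left(1,2 \right)} = 18 \cdot 18 \cdot 1 \left(1 + 2 \cdot 1\right) = 324 \cdot 1 \left(1 + 2\right) = 324 \cdot 1 \cdot 3 = 324 \cdot 3 = 972$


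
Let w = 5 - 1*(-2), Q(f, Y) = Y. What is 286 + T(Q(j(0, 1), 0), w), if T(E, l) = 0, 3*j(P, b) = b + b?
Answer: 286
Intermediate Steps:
j(P, b) = 2*b/3 (j(P, b) = (b + b)/3 = (2*b)/3 = 2*b/3)
w = 7 (w = 5 + 2 = 7)
286 + T(Q(j(0, 1), 0), w) = 286 + 0 = 286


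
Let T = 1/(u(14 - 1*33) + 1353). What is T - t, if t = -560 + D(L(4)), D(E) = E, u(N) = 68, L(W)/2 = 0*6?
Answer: 795761/1421 ≈ 560.00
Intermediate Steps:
L(W) = 0 (L(W) = 2*(0*6) = 2*0 = 0)
t = -560 (t = -560 + 0 = -560)
T = 1/1421 (T = 1/(68 + 1353) = 1/1421 ≈ 0.00070373)
T - t = 1/1421 - 1*(-560) = 1/1421 + 560 = 795761/1421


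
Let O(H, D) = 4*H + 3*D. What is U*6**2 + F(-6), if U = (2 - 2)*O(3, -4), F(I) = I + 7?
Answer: 1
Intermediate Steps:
F(I) = 7 + I
O(H, D) = 3*D + 4*H
U = 0 (U = (2 - 2)*(3*(-4) + 4*3) = 0*(-12 + 12) = 0*0 = 0)
U*6**2 + F(-6) = 0*6**2 + (7 - 6) = 0*36 + 1 = 0 + 1 = 1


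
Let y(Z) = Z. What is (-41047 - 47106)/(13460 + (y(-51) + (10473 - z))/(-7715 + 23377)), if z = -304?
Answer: -690326143/105410623 ≈ -6.5489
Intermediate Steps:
(-41047 - 47106)/(13460 + (y(-51) + (10473 - z))/(-7715 + 23377)) = (-41047 - 47106)/(13460 + (-51 + (10473 - 1*(-304)))/(-7715 + 23377)) = -88153/(13460 + (-51 + (10473 + 304))/15662) = -88153/(13460 + (-51 + 10777)*(1/15662)) = -88153/(13460 + 10726*(1/15662)) = -88153/(13460 + 5363/7831) = -88153/105410623/7831 = -88153*7831/105410623 = -690326143/105410623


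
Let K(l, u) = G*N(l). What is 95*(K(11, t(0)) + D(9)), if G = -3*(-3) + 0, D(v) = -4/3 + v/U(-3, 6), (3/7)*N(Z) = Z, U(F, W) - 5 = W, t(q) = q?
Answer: 722570/33 ≈ 21896.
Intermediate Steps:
U(F, W) = 5 + W
N(Z) = 7*Z/3
D(v) = -4/3 + v/11 (D(v) = -4/3 + v/(5 + 6) = -4*1/3 + v/11 = -4/3 + v*(1/11) = -4/3 + v/11)
G = 9 (G = 9 + 0 = 9)
K(l, u) = 21*l (K(l, u) = 9*(7*l/3) = 21*l)
95*(K(11, t(0)) + D(9)) = 95*(21*11 + (-4/3 + (1/11)*9)) = 95*(231 + (-4/3 + 9/11)) = 95*(231 - 17/33) = 95*(7606/33) = 722570/33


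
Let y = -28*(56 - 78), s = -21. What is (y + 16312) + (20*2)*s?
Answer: 16088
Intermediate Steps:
y = 616 (y = -28*(-22) = 616)
(y + 16312) + (20*2)*s = (616 + 16312) + (20*2)*(-21) = 16928 + 40*(-21) = 16928 - 840 = 16088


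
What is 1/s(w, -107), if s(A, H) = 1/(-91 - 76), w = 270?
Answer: -167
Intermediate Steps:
s(A, H) = -1/167 (s(A, H) = 1/(-167) = -1/167)
1/s(w, -107) = 1/(-1/167) = -167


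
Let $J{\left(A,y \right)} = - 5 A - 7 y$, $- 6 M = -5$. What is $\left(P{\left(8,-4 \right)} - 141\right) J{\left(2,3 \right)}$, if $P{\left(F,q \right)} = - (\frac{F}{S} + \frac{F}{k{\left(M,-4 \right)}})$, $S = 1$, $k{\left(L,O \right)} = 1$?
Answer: $4867$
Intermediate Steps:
$M = \frac{5}{6}$ ($M = \left(- \frac{1}{6}\right) \left(-5\right) = \frac{5}{6} \approx 0.83333$)
$J{\left(A,y \right)} = - 7 y - 5 A$
$P{\left(F,q \right)} = - 2 F$ ($P{\left(F,q \right)} = - (\frac{F}{1} + \frac{F}{1}) = - (F 1 + F 1) = - (F + F) = - 2 F$)
$\left(P{\left(8,-4 \right)} - 141\right) J{\left(2,3 \right)} = \left(\left(-2\right) 8 - 141\right) \left(\left(-7\right) 3 - 10\right) = \left(-16 - 141\right) \left(-21 - 10\right) = \left(-157\right) \left(-31\right) = 4867$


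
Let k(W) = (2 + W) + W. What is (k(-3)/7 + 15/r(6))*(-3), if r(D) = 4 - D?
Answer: 339/14 ≈ 24.214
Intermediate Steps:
k(W) = 2 + 2*W
(k(-3)/7 + 15/r(6))*(-3) = ((2 + 2*(-3))/7 + 15/(4 - 1*6))*(-3) = ((2 - 6)*(⅐) + 15/(4 - 6))*(-3) = (-4*⅐ + 15/(-2))*(-3) = (-4/7 + 15*(-½))*(-3) = (-4/7 - 15/2)*(-3) = -113/14*(-3) = 339/14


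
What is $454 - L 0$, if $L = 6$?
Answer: $0$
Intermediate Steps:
$454 - L 0 = 454 \left(-1\right) 6 \cdot 0 = 454 \left(\left(-6\right) 0\right) = 454 \cdot 0 = 0$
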